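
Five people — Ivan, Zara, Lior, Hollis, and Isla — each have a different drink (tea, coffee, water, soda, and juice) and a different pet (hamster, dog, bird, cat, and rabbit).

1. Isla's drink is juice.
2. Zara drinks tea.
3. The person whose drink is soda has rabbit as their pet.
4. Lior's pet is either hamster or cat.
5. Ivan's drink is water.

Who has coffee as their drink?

Clue 1 rules out Isla for the one with drink coffee.
With clues 1–2, Zara is impossible for the one with drink coffee.
With clues 1–5, Hollis and Ivan are impossible for the one with drink coffee.
That leaves Lior.

Lior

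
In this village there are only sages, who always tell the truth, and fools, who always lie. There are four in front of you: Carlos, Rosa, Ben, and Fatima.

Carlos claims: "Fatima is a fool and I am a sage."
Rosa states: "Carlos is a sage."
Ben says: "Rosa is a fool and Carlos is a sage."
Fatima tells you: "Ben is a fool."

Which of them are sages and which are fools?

Carlos: fool, Rosa: fool, Ben: fool, Fatima: sage

Consider Carlos. Suppose Carlos is a sage.
Then no assignment of the remaining roles makes every statement match its speaker's type — contradiction.
So Carlos is a fool.
With that fixed, Rosa's statement is false, so Rosa is a fool.
With that fixed, Ben's statement is false, so Ben is a fool.
With that fixed, Fatima's statement is true, so Fatima is a sage.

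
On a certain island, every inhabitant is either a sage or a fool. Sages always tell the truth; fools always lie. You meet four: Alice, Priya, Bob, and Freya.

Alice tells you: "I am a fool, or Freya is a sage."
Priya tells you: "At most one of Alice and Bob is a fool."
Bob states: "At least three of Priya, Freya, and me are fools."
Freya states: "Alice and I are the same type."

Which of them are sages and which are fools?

Consider Alice. Suppose Alice is a fool.
Then Alice's own statement would have to be false, but it can't be — contradiction.
So Alice is a sage.
With that fixed, Priya's statement is true, so Priya is a sage.
With that fixed, Bob's statement is false, so Bob is a fool.
Consider Freya. Suppose Freya is a fool.
Then Alice's statement comes out false, contradicting Alice being a sage.
So Freya is a sage.

Alice: sage, Priya: sage, Bob: fool, Freya: sage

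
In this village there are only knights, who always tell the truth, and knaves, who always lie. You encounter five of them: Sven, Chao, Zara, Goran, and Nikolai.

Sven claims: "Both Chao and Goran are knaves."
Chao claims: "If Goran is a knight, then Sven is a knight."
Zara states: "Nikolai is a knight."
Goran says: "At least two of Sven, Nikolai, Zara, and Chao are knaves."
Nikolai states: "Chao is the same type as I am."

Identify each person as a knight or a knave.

Sven: knave, Chao: knight, Zara: knight, Goran: knave, Nikolai: knight

Consider Sven. Suppose Sven is a knight.
Then no assignment of the remaining roles makes every statement match its speaker's type — contradiction.
So Sven is a knave.
Consider Chao. Suppose Chao is a knave.
Then whichever role Nikolai has, Nikolai's statement has the wrong truth value — contradiction.
So Chao is a knight.
Consider Zara. Suppose Zara is a knave.
Then no assignment of the remaining roles makes every statement match its speaker's type — contradiction.
So Zara is a knight.
Consider Goran. Suppose Goran is a knight.
Then Chao's statement comes out false, contradicting Chao being a knight.
So Goran is a knave.
Consider Nikolai. Suppose Nikolai is a knave.
Then Zara's statement comes out false, contradicting Zara being a knight.
So Nikolai is a knight.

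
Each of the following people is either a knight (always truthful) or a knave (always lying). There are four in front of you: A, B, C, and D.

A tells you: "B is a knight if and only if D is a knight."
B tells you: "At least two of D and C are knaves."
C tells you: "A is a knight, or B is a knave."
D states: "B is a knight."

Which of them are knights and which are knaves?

Consider A. Suppose A is a knave.
Then no assignment of the remaining roles makes every statement match its speaker's type — contradiction.
So A is a knight.
With that fixed, C's statement is true, so C is a knight.
With that fixed, B's statement is false, so B is a knave.
With that fixed, D's statement is false, so D is a knave.

A: knight, B: knave, C: knight, D: knave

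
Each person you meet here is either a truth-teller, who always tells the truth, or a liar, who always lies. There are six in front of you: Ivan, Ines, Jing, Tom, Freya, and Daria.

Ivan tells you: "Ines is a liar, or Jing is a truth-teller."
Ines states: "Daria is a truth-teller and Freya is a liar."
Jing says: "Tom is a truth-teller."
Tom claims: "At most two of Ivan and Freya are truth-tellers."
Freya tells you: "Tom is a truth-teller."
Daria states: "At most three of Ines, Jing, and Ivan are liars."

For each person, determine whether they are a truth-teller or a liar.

Ivan: truth-teller, Ines: liar, Jing: truth-teller, Tom: truth-teller, Freya: truth-teller, Daria: truth-teller

Regardless of anyone's role, Tom's statement is true, so Tom is a truth-teller.
With that fixed, Freya's statement is true, so Freya is a truth-teller.
With that fixed, Daria's statement is true, so Daria is a truth-teller.
With that fixed, Ines's statement is false, so Ines is a liar.
With that fixed, Jing's statement is true, so Jing is a truth-teller.
With that fixed, Ivan's statement is true, so Ivan is a truth-teller.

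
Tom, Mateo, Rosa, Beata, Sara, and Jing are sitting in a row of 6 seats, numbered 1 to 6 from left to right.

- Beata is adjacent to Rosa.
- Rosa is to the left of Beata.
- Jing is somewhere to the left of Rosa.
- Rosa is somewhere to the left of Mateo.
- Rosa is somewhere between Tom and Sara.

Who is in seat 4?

Beata

With clues 1–4, Jing is ruled out for seat 4.
With clues 1–5, Mateo, Rosa, Sara, and Tom are ruled out for seat 4.
So seat 4 is Beata.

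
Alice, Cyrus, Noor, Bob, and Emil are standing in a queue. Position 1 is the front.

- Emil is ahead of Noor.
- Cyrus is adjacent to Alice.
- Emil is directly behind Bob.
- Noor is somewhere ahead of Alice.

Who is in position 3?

With clues 1–3, Emil is ruled out for position 3.
With clues 1–4, Alice, Bob, and Cyrus are ruled out for position 3.
So position 3 is Noor.

Noor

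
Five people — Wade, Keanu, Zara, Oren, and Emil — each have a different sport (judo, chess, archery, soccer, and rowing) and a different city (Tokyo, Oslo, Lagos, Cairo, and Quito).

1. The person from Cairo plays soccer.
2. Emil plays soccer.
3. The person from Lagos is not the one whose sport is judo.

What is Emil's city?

Cairo

With clues 1–2, Lagos, Oslo, Quito, and Tokyo are impossible for Emil's city.
That leaves Cairo.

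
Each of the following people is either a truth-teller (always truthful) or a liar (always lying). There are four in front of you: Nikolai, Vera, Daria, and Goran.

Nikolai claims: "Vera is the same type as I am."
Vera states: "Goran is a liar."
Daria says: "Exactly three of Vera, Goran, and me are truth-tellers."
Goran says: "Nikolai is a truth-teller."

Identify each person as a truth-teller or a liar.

Consider Nikolai. Suppose Nikolai is a truth-teller.
Then no assignment of the remaining roles makes every statement match its speaker's type — contradiction.
So Nikolai is a liar.
With that fixed, Goran's statement is false, so Goran is a liar.
With that fixed, Vera's statement is true, so Vera is a truth-teller.
With that fixed, Daria's statement is false, so Daria is a liar.

Nikolai: liar, Vera: truth-teller, Daria: liar, Goran: liar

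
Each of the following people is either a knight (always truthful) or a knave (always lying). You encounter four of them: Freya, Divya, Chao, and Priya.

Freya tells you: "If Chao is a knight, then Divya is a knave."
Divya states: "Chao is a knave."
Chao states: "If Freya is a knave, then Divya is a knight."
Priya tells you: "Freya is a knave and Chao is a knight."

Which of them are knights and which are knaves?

Freya: knight, Divya: knave, Chao: knight, Priya: knave

Consider Freya. Suppose Freya is a knave.
Then no assignment of the remaining roles makes every statement match its speaker's type — contradiction.
So Freya is a knight.
With that fixed, Chao's statement is true, so Chao is a knight.
With that fixed, Priya's statement is false, so Priya is a knave.
With that fixed, Divya's statement is false, so Divya is a knave.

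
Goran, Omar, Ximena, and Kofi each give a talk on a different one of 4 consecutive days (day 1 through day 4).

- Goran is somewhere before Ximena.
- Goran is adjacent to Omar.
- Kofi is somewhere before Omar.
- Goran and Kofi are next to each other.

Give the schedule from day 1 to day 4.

Kofi, Goran, Omar, Ximena

From clue 1: Goran is in {1,2,3}.
From clues 1–2: Ximena is in {3,4}.
From clues 1–3: Kofi → day 1, Ximena → day 4.
From clues 1–4: Goran → day 2, Omar → day 3.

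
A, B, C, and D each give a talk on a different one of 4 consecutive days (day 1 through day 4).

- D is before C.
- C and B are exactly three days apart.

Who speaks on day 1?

With clue 1, C is ruled out for day 1.
With clues 1–2, A and D are ruled out for day 1.
So day 1 is B.

B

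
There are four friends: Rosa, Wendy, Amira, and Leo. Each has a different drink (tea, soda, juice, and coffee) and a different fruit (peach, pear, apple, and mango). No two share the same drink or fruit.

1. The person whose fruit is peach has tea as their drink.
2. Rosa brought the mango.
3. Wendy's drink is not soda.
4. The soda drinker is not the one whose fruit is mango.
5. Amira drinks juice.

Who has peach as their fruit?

Wendy

With clues 1–2, Rosa is impossible for the one with fruit peach.
With clues 1–5, Amira and Leo are impossible for the one with fruit peach.
That leaves Wendy.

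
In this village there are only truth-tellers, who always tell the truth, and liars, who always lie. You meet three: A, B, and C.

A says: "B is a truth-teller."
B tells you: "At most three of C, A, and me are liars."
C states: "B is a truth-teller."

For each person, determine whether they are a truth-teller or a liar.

Regardless of anyone's role, B's statement is true, so B is a truth-teller.
With that fixed, C's statement is true, so C is a truth-teller.
With that fixed, A's statement is true, so A is a truth-teller.

A: truth-teller, B: truth-teller, C: truth-teller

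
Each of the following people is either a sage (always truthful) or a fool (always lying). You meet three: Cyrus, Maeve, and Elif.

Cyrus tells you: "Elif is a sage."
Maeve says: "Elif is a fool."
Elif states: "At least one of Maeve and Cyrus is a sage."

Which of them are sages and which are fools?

Consider Cyrus. Suppose Cyrus is a fool.
Then no assignment of the remaining roles makes every statement match its speaker's type — contradiction.
So Cyrus is a sage.
With that fixed, Elif's statement is true, so Elif is a sage.
With that fixed, Maeve's statement is false, so Maeve is a fool.

Cyrus: sage, Maeve: fool, Elif: sage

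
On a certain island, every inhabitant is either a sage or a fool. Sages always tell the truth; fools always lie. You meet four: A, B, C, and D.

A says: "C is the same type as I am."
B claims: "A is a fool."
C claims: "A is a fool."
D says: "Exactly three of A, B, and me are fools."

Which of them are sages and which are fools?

Consider A. Suppose A is a sage.
Then no assignment of the remaining roles makes every statement match its speaker's type — contradiction.
So A is a fool.
With that fixed, B's statement is true, so B is a sage.
With that fixed, C's statement is true, so C is a sage.
With that fixed, D's statement is false, so D is a fool.

A: fool, B: sage, C: sage, D: fool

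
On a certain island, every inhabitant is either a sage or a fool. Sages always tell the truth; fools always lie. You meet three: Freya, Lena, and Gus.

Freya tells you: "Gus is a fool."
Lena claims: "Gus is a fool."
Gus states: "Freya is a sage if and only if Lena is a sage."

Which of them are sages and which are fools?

Freya: fool, Lena: fool, Gus: sage

Consider Freya. Suppose Freya is a sage.
Then no assignment of the remaining roles makes every statement match its speaker's type — contradiction.
So Freya is a fool.
Consider Lena. Suppose Lena is a sage.
Then no assignment of the remaining roles makes every statement match its speaker's type — contradiction.
So Lena is a fool.
With that fixed, Gus's statement is true, so Gus is a sage.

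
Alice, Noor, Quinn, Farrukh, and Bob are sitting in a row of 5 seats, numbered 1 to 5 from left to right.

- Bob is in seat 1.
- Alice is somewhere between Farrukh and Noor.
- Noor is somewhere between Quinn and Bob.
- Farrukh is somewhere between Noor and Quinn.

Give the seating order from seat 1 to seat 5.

From clue 1: Bob → seat 1.
From clues 1–2: Alice is in {3,4}.
From clues 1–4: Noor → seat 2, Alice → seat 3, Farrukh → seat 4, Quinn → seat 5.

Bob, Noor, Alice, Farrukh, Quinn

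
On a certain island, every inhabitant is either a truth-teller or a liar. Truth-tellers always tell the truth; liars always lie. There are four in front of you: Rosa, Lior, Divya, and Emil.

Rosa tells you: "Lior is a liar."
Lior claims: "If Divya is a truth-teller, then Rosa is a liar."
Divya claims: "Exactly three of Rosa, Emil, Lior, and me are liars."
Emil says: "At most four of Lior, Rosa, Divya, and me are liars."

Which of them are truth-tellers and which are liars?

Rosa: liar, Lior: truth-teller, Divya: liar, Emil: truth-teller

Regardless of anyone's role, Emil's statement is true, so Emil is a truth-teller.
Consider Rosa. Suppose Rosa is a truth-teller.
Then no assignment of the remaining roles makes every statement match its speaker's type — contradiction.
So Rosa is a liar.
With that fixed, Lior's statement is true, so Lior is a truth-teller.
With that fixed, Divya's statement is false, so Divya is a liar.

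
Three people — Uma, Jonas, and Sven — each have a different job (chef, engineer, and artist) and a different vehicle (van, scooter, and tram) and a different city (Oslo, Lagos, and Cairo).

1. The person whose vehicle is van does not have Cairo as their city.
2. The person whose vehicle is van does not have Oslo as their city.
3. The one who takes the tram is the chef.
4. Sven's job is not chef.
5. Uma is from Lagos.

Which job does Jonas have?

chef

With clues 1–5, artist and engineer are impossible for Jonas's job.
That leaves chef.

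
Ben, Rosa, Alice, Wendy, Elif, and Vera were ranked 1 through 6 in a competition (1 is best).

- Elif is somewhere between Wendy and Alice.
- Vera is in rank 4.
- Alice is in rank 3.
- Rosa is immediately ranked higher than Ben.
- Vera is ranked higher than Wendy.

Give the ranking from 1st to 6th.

Rosa, Ben, Alice, Vera, Elif, Wendy

From clue 1: Elif is in {2,3,4,5}.
From clues 1–2: Vera → rank 4.
From clues 1–3: Alice → rank 3.
From clues 1–4: Ben is in {2,6}.
From clues 1–5: Rosa → rank 1, Ben → rank 2, Elif → rank 5, Wendy → rank 6.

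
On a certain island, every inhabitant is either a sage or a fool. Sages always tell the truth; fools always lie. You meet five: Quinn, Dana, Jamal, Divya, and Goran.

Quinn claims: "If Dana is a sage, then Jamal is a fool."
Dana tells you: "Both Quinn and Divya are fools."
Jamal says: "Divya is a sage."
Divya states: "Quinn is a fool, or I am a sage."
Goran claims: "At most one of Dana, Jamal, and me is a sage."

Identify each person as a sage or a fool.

Quinn: sage, Dana: fool, Jamal: fool, Divya: fool, Goran: sage

Consider Quinn. Suppose Quinn is a fool.
Then no assignment of the remaining roles makes every statement match its speaker's type — contradiction.
So Quinn is a sage.
With that fixed, Dana's statement is false, so Dana is a fool.
Consider Jamal. Suppose Jamal is a sage.
Then whichever role Goran has, Goran's statement has the wrong truth value — contradiction.
So Jamal is a fool.
With that fixed, Goran's statement is true, so Goran is a sage.
Consider Divya. Suppose Divya is a sage.
Then Jamal's statement comes out true, contradicting Jamal being a fool.
So Divya is a fool.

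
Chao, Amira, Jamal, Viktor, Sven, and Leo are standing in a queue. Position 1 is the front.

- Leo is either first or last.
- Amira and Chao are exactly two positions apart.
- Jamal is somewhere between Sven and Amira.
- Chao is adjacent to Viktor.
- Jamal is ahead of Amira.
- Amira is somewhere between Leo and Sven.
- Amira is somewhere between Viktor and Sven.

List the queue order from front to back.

Sven, Jamal, Amira, Viktor, Chao, Leo

From clue 1: Leo is in {1,6}.
From clues 1–5: Sven is in {1,2}.
From clues 1–6: Sven → position 1, Leo → position 6.
From clues 1–7: Jamal → position 2, Amira → position 3, Viktor → position 4, Chao → position 5.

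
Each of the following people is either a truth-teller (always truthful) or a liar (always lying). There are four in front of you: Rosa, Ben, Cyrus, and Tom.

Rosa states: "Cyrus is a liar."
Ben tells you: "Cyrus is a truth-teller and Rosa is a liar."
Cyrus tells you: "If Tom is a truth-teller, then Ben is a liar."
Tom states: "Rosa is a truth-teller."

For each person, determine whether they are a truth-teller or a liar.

Consider Rosa. Suppose Rosa is a truth-teller.
Then no assignment of the remaining roles makes every statement match its speaker's type — contradiction.
So Rosa is a liar.
With that fixed, Tom's statement is false, so Tom is a liar.
With that fixed, Cyrus's statement is true, so Cyrus is a truth-teller.
With that fixed, Ben's statement is true, so Ben is a truth-teller.

Rosa: liar, Ben: truth-teller, Cyrus: truth-teller, Tom: liar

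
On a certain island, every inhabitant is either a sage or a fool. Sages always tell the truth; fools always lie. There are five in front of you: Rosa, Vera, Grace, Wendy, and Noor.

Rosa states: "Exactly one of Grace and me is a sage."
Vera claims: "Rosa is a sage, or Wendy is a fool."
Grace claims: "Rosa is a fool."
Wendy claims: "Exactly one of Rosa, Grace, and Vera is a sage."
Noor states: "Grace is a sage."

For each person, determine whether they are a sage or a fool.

Consider Rosa. Suppose Rosa is a fool.
Then no assignment of the remaining roles makes every statement match its speaker's type — contradiction.
So Rosa is a sage.
With that fixed, Vera's statement is true, so Vera is a sage.
With that fixed, Grace's statement is false, so Grace is a fool.
With that fixed, Wendy's statement is false, so Wendy is a fool.
With that fixed, Noor's statement is false, so Noor is a fool.

Rosa: sage, Vera: sage, Grace: fool, Wendy: fool, Noor: fool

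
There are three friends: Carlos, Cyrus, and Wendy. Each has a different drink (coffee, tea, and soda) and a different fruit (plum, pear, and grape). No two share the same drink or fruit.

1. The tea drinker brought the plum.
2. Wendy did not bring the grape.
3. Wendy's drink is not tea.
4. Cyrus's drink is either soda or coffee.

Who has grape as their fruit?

Cyrus

With clues 1–2, Wendy is impossible for the one with fruit grape.
With clues 1–4, Carlos is impossible for the one with fruit grape.
That leaves Cyrus.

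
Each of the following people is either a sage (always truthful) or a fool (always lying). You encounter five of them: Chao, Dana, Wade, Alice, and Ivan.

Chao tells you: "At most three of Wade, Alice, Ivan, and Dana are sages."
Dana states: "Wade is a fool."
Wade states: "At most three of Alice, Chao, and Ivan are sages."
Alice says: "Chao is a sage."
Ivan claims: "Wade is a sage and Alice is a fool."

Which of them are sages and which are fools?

Regardless of anyone's role, Wade's statement is true, so Wade is a sage.
With that fixed, Dana's statement is false, so Dana is a fool.
With that fixed, Chao's statement is true, so Chao is a sage.
With that fixed, Alice's statement is true, so Alice is a sage.
With that fixed, Ivan's statement is false, so Ivan is a fool.

Chao: sage, Dana: fool, Wade: sage, Alice: sage, Ivan: fool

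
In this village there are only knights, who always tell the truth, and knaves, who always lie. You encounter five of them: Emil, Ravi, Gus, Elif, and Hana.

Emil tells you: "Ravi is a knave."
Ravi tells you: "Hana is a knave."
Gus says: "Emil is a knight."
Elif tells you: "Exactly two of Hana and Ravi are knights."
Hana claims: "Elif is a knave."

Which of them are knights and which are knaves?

Consider Emil. Suppose Emil is a knave.
Then no assignment of the remaining roles makes every statement match its speaker's type — contradiction.
So Emil is a knight.
With that fixed, Gus's statement is true, so Gus is a knight.
Consider Ravi. Suppose Ravi is a knight.
Then Emil's statement comes out false, contradicting Emil being a knight.
So Ravi is a knave.
With that fixed, Elif's statement is false, so Elif is a knave.
With that fixed, Hana's statement is true, so Hana is a knight.

Emil: knight, Ravi: knave, Gus: knight, Elif: knave, Hana: knight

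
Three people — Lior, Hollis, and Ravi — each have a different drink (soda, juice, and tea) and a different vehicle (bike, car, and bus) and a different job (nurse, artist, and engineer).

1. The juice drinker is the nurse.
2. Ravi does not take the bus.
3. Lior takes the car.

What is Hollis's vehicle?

bus

With clues 1–3, bike and car are impossible for Hollis's vehicle.
That leaves bus.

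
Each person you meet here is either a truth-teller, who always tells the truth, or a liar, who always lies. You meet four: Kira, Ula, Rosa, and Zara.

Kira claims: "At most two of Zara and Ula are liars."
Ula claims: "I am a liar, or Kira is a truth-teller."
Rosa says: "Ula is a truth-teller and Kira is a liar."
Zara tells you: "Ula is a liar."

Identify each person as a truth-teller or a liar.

Kira: truth-teller, Ula: truth-teller, Rosa: liar, Zara: liar

Regardless of anyone's role, Kira's statement is true, so Kira is a truth-teller.
With that fixed, Ula's statement is true, so Ula is a truth-teller.
With that fixed, Rosa's statement is false, so Rosa is a liar.
With that fixed, Zara's statement is false, so Zara is a liar.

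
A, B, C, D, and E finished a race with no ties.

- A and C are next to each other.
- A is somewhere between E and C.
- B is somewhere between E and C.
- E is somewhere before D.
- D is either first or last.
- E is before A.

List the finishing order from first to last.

E, B, A, C, D

From clues 1–2: A is in {2,3,4}.
From clues 1–4: B is in {2,3}.
From clues 1–5: D → place 5.
From clues 1–6: E → place 1, B → place 2, A → place 3, C → place 4.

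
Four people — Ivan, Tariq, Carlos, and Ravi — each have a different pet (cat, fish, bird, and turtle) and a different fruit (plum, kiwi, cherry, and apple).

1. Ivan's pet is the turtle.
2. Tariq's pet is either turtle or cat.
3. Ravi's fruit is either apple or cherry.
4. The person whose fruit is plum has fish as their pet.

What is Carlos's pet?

Clue 1 rules out turtle for Carlos's pet.
With clues 1–2, cat is impossible for Carlos's pet.
With clues 1–4, bird is impossible for Carlos's pet.
That leaves fish.

fish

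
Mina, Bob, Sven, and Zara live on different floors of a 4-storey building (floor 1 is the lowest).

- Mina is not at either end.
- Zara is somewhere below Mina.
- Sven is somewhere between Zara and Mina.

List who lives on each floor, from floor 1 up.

From clue 1: Mina is in {2,3}.
From clues 1–3: Zara → floor 1, Sven → floor 2, Mina → floor 3, Bob → floor 4.

Zara, Sven, Mina, Bob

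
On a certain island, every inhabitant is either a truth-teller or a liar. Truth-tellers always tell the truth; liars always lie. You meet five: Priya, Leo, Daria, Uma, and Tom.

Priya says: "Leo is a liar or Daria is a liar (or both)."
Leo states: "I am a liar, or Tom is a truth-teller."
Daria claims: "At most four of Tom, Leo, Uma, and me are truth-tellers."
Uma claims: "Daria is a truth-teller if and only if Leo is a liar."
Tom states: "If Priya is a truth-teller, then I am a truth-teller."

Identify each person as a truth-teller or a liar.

Priya: liar, Leo: truth-teller, Daria: truth-teller, Uma: liar, Tom: truth-teller

Regardless of anyone's role, Daria's statement is true, so Daria is a truth-teller.
Consider Priya. Suppose Priya is a truth-teller.
Then no assignment of the remaining roles makes every statement match its speaker's type — contradiction.
So Priya is a liar.
With that fixed, Tom's statement is true, so Tom is a truth-teller.
With that fixed, Leo's statement is true, so Leo is a truth-teller.
With that fixed, Uma's statement is false, so Uma is a liar.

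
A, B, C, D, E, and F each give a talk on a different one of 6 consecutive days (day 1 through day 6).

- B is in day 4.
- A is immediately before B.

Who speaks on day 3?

A

With clue 1, B is ruled out for day 3.
With clues 1–2, C, D, E, and F are ruled out for day 3.
So day 3 is A.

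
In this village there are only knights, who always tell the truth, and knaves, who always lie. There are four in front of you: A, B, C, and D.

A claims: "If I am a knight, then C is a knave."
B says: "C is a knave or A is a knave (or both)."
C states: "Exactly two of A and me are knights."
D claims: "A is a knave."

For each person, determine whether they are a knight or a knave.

A: knight, B: knight, C: knave, D: knave

Consider A. Suppose A is a knave.
Then A's own statement would have to be false, but it can't be — contradiction.
So A is a knight.
With that fixed, D's statement is false, so D is a knave.
Consider B. Suppose B is a knave.
Then no assignment of the remaining roles makes every statement match its speaker's type — contradiction.
So B is a knight.
Consider C. Suppose C is a knight.
Then A's statement comes out false, contradicting A being a knight.
So C is a knave.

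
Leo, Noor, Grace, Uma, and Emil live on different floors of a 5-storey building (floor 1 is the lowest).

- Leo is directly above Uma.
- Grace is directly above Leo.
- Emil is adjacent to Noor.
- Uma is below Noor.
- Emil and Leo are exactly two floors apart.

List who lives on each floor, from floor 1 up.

From clue 1: Leo is in {2,3,4,5}.
From clues 1–2: Leo is in {2,3,4}.
From clues 1–3: Leo is in {2,4}.
From clues 1–4: Uma → floor 1, Leo → floor 2, Grace → floor 3.
From clues 1–5: Emil → floor 4, Noor → floor 5.

Uma, Leo, Grace, Emil, Noor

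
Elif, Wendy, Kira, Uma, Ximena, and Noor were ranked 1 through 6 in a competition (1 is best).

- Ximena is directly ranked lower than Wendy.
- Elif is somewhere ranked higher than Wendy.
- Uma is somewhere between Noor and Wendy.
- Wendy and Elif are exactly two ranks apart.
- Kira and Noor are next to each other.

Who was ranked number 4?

Uma

With clues 1–3, Noor is ruled out for rank 4.
With clues 1–4, Elif is ruled out for rank 4.
With clues 1–5, Kira, Wendy, and Ximena are ruled out for rank 4.
So rank 4 is Uma.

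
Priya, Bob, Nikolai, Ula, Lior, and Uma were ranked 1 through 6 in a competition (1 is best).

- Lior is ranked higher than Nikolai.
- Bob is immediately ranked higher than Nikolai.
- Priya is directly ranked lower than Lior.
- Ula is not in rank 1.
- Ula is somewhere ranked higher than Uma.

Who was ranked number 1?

Lior

With clue 1, Nikolai is ruled out for rank 1.
With clues 1–2, Bob is ruled out for rank 1.
With clues 1–3, Priya is ruled out for rank 1.
With clues 1–4, Ula is ruled out for rank 1.
With clues 1–5, Uma is ruled out for rank 1.
So rank 1 is Lior.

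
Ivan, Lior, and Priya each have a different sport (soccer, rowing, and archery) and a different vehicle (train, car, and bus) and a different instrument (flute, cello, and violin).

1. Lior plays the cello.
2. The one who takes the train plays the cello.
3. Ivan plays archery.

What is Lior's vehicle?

train

With clues 1–2, bus and car are impossible for Lior's vehicle.
That leaves train.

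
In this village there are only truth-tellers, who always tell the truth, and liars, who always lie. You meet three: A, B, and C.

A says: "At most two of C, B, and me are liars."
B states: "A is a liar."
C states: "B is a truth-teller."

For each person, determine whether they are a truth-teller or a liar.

Consider A. Suppose A is a liar.
Then no assignment of the remaining roles makes every statement match its speaker's type — contradiction.
So A is a truth-teller.
With that fixed, B's statement is false, so B is a liar.
With that fixed, C's statement is false, so C is a liar.

A: truth-teller, B: liar, C: liar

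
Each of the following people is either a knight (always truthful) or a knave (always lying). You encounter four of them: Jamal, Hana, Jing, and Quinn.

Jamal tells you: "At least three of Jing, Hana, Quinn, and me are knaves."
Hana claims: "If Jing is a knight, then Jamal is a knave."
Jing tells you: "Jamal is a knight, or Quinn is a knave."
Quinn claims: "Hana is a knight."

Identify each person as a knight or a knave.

Consider Jamal. Suppose Jamal is a knight.
Then no assignment of the remaining roles makes every statement match its speaker's type — contradiction.
So Jamal is a knave.
With that fixed, Hana's statement is true, so Hana is a knight.
With that fixed, Quinn's statement is true, so Quinn is a knight.
With that fixed, Jing's statement is false, so Jing is a knave.

Jamal: knave, Hana: knight, Jing: knave, Quinn: knight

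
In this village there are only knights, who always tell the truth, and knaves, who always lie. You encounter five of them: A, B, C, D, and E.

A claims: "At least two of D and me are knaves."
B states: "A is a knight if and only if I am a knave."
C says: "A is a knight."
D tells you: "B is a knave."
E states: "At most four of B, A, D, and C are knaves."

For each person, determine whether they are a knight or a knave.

Regardless of anyone's role, E's statement is true, so E is a knight.
Consider A. Suppose A is a knight.
Then A's own statement would have to be true, but it can't be — contradiction.
So A is a knave.
With that fixed, C's statement is false, so C is a knave.
Consider B. Suppose B is a knight.
Then no assignment of the remaining roles makes every statement match its speaker's type — contradiction.
So B is a knave.
With that fixed, D's statement is true, so D is a knight.

A: knave, B: knave, C: knave, D: knight, E: knight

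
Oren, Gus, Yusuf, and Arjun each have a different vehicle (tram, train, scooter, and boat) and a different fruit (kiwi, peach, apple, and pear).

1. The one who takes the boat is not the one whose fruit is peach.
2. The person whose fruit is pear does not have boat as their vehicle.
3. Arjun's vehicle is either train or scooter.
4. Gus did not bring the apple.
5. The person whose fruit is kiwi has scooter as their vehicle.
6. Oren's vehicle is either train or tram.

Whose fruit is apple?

Yusuf

With clues 1–4, Gus is impossible for the one with fruit apple.
With clues 1–5, Arjun is impossible for the one with fruit apple.
With clues 1–6, Oren is impossible for the one with fruit apple.
That leaves Yusuf.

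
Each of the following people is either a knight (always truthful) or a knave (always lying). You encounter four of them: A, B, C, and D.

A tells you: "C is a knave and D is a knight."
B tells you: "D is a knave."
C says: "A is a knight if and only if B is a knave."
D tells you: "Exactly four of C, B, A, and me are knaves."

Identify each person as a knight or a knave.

Consider A. Suppose A is a knight.
Then no assignment of the remaining roles makes every statement match its speaker's type — contradiction.
So A is a knave.
Consider B. Suppose B is a knave.
Then no assignment of the remaining roles makes every statement match its speaker's type — contradiction.
So B is a knight.
With that fixed, C's statement is true, so C is a knight.
With that fixed, D's statement is false, so D is a knave.

A: knave, B: knight, C: knight, D: knave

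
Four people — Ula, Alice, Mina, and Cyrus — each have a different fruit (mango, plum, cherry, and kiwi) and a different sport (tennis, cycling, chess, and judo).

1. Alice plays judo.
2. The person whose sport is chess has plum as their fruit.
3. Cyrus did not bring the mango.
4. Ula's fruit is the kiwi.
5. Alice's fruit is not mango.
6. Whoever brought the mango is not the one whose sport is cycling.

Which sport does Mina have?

Clue 1 rules out judo for Mina's sport.
With clues 1–5, chess is impossible for Mina's sport.
With clues 1–6, cycling is impossible for Mina's sport.
That leaves tennis.

tennis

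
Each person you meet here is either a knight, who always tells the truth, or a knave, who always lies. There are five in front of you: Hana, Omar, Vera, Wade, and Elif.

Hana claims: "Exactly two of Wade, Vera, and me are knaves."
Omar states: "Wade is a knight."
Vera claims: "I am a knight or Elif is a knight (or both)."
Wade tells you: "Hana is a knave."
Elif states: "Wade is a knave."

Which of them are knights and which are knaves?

Consider Hana. Suppose Hana is a knight.
Then no assignment of the remaining roles makes every statement match its speaker's type — contradiction.
So Hana is a knave.
With that fixed, Wade's statement is true, so Wade is a knight.
With that fixed, Elif's statement is false, so Elif is a knave.
With that fixed, Omar's statement is true, so Omar is a knight.
Consider Vera. Suppose Vera is a knave.
Then Hana's statement comes out true, contradicting Hana being a knave.
So Vera is a knight.

Hana: knave, Omar: knight, Vera: knight, Wade: knight, Elif: knave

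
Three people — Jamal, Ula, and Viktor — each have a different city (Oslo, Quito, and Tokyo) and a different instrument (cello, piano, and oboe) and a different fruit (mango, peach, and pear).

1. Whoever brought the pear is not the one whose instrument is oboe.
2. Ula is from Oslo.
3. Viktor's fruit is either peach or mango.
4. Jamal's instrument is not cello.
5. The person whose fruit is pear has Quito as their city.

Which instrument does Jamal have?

piano

With clues 1–4, cello is impossible for Jamal's instrument.
With clues 1–5, oboe is impossible for Jamal's instrument.
That leaves piano.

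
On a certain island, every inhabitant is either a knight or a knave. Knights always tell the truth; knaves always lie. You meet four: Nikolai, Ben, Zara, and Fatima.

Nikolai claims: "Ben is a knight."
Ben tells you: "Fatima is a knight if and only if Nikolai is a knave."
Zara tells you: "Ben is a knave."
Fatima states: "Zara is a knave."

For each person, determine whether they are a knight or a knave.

Nikolai: knave, Ben: knave, Zara: knight, Fatima: knave

Consider Nikolai. Suppose Nikolai is a knight.
Then no assignment of the remaining roles makes every statement match its speaker's type — contradiction.
So Nikolai is a knave.
Consider Ben. Suppose Ben is a knight.
Then Nikolai's statement comes out true, contradicting Nikolai being a knave.
So Ben is a knave.
With that fixed, Zara's statement is true, so Zara is a knight.
With that fixed, Fatima's statement is false, so Fatima is a knave.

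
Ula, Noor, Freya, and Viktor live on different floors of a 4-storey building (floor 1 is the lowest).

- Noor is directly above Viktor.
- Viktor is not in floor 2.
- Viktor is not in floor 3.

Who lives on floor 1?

Viktor

With clue 1, Noor is ruled out for floor 1.
With clues 1–3, Freya and Ula are ruled out for floor 1.
So floor 1 is Viktor.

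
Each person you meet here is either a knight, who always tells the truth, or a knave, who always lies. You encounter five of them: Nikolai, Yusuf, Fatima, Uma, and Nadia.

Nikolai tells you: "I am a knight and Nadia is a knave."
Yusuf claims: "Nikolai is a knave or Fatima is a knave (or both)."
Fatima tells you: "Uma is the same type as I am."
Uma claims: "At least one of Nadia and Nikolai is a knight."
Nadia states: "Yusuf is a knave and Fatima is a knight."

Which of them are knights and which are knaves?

Consider Nikolai. Suppose Nikolai is a knave.
Then no assignment of the remaining roles makes every statement match its speaker's type — contradiction.
So Nikolai is a knight.
With that fixed, Uma's statement is true, so Uma is a knight.
Consider Yusuf. Suppose Yusuf is a knave.
Then no assignment of the remaining roles makes every statement match its speaker's type — contradiction.
So Yusuf is a knight.
With that fixed, Nadia's statement is false, so Nadia is a knave.
Consider Fatima. Suppose Fatima is a knight.
Then Yusuf's statement comes out false, contradicting Yusuf being a knight.
So Fatima is a knave.

Nikolai: knight, Yusuf: knight, Fatima: knave, Uma: knight, Nadia: knave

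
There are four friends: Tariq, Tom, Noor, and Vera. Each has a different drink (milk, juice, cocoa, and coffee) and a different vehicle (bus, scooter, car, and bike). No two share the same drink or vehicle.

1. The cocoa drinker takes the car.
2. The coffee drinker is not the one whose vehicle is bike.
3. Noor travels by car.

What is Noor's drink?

cocoa

With clues 1–3, coffee, juice, and milk are impossible for Noor's drink.
That leaves cocoa.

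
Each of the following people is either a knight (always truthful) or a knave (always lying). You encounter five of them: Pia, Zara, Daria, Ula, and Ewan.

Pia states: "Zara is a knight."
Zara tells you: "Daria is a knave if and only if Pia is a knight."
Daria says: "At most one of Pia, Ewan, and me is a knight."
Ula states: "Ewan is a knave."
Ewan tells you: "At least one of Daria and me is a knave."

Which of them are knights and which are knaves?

Consider Pia. Suppose Pia is a knave.
Then no assignment of the remaining roles makes every statement match its speaker's type — contradiction.
So Pia is a knight.
Consider Zara. Suppose Zara is a knave.
Then Pia's statement comes out false, contradicting Pia being a knight.
So Zara is a knight.
Consider Daria. Suppose Daria is a knight.
Then Zara's statement comes out false, contradicting Zara being a knight.
So Daria is a knave.
With that fixed, Ewan's statement is true, so Ewan is a knight.
With that fixed, Ula's statement is false, so Ula is a knave.

Pia: knight, Zara: knight, Daria: knave, Ula: knave, Ewan: knight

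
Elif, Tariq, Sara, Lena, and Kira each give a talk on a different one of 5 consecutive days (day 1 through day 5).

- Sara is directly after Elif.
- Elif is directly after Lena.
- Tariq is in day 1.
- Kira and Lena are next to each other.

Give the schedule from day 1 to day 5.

From clue 1: Elif is in {1,2,3,4}.
From clues 1–2: Elif is in {2,3,4}.
From clues 1–3: Tariq → day 1.
From clues 1–4: Kira → day 2, Lena → day 3, Elif → day 4, Sara → day 5.

Tariq, Kira, Lena, Elif, Sara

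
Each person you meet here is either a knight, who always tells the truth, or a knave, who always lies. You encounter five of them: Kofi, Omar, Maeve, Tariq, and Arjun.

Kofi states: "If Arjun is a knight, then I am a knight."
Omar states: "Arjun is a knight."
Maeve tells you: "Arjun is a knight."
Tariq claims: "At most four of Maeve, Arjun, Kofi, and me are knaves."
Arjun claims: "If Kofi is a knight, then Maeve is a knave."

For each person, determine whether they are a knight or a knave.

Kofi: knave, Omar: knight, Maeve: knight, Tariq: knight, Arjun: knight

Regardless of anyone's role, Tariq's statement is true, so Tariq is a knight.
Consider Kofi. Suppose Kofi is a knight.
Then no assignment of the remaining roles makes every statement match its speaker's type — contradiction.
So Kofi is a knave.
With that fixed, Arjun's statement is true, so Arjun is a knight.
With that fixed, Omar's statement is true, so Omar is a knight.
With that fixed, Maeve's statement is true, so Maeve is a knight.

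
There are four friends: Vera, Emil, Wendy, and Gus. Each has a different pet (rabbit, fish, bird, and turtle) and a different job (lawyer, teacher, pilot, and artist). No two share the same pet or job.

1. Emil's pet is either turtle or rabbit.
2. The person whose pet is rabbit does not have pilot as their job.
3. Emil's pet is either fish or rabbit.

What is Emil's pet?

Clue 1 rules out bird and fish for Emil's pet.
With clues 1–3, turtle is impossible for Emil's pet.
That leaves rabbit.

rabbit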